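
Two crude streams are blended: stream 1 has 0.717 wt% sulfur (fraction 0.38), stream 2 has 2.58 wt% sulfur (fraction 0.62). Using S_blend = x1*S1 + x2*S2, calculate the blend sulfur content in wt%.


Linear sulfur blending: S_blend = x1*S1 + x2*S2
Contribution 1: 0.38 * 0.717 = 0.27246 wt%
Contribution 2: 0.62 * 2.58 = 1.5996 wt%
S_blend = 0.27246 + 1.5996 = 1.87206

1.87206 wt%


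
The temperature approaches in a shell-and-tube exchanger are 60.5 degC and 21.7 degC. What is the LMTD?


LMTD = (dT1 - dT2) / ln(dT1/dT2)
= (60.5 - 21.7) / ln(60.5 / 21.7) = 38.8 / 1.02533 = 37.84

37.84 degC


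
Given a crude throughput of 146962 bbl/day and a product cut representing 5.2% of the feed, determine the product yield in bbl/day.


Crude throughput = 146962 bbl/day
Fraction yield = 5.2%
yield = throughput * fraction / 100
yield = 146962 * 5.2 / 100 = 7642.024

7642.024 bbl/day


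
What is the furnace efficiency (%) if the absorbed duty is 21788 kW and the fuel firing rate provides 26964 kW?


Furnace efficiency = Q_absorbed / Q_fuel * 100
= 21788 / 26964 * 100 = 80.80

80.80 %


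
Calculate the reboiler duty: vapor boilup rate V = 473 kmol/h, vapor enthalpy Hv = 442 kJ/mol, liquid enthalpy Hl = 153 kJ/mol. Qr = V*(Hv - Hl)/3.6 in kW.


Qr = 473 * (442 - 153) / 3.6 = 473 * 289 / 3.6 = 37970

37970 kW


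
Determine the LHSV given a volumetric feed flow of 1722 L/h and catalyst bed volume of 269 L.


LHSV = volumetric feed rate / catalyst volume
= 1722 L/h / 269 L
= 6.401 h^-1

6.401 h^-1


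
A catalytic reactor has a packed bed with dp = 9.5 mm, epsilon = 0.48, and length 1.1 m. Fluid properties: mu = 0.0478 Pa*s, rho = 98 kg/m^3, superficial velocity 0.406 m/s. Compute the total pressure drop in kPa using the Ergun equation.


dp = 9.5 mm = 0.0095 m
Viscous term = 150*0.0478*0.406*(1-0.48)^2 / (0.0095^2*0.48^3) = 78864.4
Inertial term = 1.75*98*0.406^2*(1-0.48) / (0.0095*0.48^3) = 13991.8
dP/L = 78864.4 + 13991.8 = 92856.2 Pa/m
dP = 92856.2 * 1.1 / 1000 = 102.1 kPa

102.1 kPa


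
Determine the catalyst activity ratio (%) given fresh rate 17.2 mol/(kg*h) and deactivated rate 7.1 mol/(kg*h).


Activity (%) = (rate_used / rate_fresh) * 100
rate_used = 7.1, rate_fresh = 17.2
= (7.1 / 17.2) * 100
= 0.4128 * 100 = 41.28

41.28 %


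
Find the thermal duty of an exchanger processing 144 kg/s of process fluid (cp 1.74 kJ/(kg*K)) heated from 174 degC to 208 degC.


Q = m_dot * cp * delta_T
delta_T = 208 - 174 = 34 K
Q = 144 * 1.74 * 34
= 250.56 * 34
= 8519.04 kW

8519.04 kW


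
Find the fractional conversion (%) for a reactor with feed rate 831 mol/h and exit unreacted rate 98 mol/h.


X = (F_in - F_out) / F_in * 100
Moles reacted = 831 - 98 = 733
X = 733 / 831 * 100
= 0.8821 * 100
= 88.21 %

88.21 %


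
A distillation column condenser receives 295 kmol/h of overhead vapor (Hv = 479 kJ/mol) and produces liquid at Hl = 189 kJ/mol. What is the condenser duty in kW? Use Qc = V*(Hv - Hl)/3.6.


Qc = 295 * (479 - 189) / 3.6 = 295 * 290 / 3.6 = 23760

23760 kW


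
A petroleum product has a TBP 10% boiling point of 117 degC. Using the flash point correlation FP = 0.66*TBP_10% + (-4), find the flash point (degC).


FP = 0.66 * 117 + (-4) = 73.22

73.22 degC


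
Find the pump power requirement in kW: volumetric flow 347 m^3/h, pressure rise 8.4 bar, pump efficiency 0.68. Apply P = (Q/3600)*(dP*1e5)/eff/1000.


Q = 347 / 3600 = 0.0963889 m^3/s
P = 0.0963889 * (8.4 * 1e5) / 0.68 / 1000 = 119.1

119.1 kW


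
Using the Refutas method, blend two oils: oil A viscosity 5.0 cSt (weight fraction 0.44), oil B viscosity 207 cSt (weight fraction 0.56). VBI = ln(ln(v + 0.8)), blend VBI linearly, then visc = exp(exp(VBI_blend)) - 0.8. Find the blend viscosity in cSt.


Refutas method: VBN_i = 14.534*ln(ln(visc_i + 0.8)) + 10.975, blended linearly by mass fraction; since VBN is linear in VBI_i = ln(ln(visc_i + 0.8)) and the fractions sum to 1, blend VBI directly: visc = exp(exp(VBI_blend)) - 0.8
VBI_1 = ln(ln(5.0 + 0.8)) = 0.564096
VBI_2 = ln(ln(207 + 0.8)) = 1.67458
VBI_blend = 0.44 * 0.564096 + 0.56 * 1.67458 = 1.18597
visc_blend = exp(exp(1.18597)) - 0.8 = 25.61

25.61 cSt


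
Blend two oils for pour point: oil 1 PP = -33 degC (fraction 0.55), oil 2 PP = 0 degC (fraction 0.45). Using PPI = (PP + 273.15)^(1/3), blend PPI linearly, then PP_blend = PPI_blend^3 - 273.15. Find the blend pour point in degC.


PPI_1 = (-33 + 273.15)^(1/3) = 6.215759
PPI_2 = (0 + 273.15)^(1/3) = 6.488342
PPI_blend = 0.55 * 6.215759 + 0.45 * 6.488342 = 6.338421
PP_blend = 6.338421^3 - 273.15 = 254.6497 - 273.15 = -18.5

-18.5 degC


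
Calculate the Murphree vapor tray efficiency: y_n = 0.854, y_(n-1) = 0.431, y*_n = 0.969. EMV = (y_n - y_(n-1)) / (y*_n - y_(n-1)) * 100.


Murphree vapor efficiency: EMV = (y_n - y_(n-1)) / (y*_n - y_(n-1)) * 100
EMV = (0.854 - 0.431) / (0.969 - 0.431) * 100 = 0.423 / 0.538 * 100 = 78.62

78.62 %


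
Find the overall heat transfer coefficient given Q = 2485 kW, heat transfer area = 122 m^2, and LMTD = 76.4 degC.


From Q = U*A*LMTD, U = Q / (A * LMTD)
U = 2485 / (122 * 76.4) = 2485 / 9320.8 = 0.2666

0.2666 kW/(m^2*K)


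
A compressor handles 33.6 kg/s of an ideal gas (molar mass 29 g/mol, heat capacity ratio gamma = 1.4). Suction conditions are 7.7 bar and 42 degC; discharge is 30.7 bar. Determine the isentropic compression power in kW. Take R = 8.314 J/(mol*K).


Isentropic work: W = m*(gamma/(gamma-1))*(R*T1/MW)*((P2/P1)^((gamma-1)/gamma) - 1)
T1 = 42 + 273.15 = 315.15 K
Pressure ratio = 30.7 / 7.7 = 3.98701
Exponent = (1.4 - 1)/1.4 = 0.285714
(P2/P1)^exp - 1 = 3.98701^0.285714 - 1 = 0.484613
W = 33.6 * 1.4 / 0.4 * 8.314 * 315.15 / 29 * 0.484613 = 5149

5149 kW


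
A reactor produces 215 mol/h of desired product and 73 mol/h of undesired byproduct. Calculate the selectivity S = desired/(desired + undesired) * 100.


Selectivity = desired / (desired + undesired) * 100
Total products = 215 + 73 = 288 mol/h
S = 215 / 288 * 100
= 0.7465 * 100
= 74.65 %

74.65 %


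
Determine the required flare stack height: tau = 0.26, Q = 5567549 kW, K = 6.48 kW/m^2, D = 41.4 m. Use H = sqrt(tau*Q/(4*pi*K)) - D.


tau*Q/(4*pi*K) = 0.26 * 5567549 / (4 * pi * 6.48) = 17776.8
sqrt(17776.8) = 133.33
H = 133.33 - 41.4 = 91.93

91.93 m


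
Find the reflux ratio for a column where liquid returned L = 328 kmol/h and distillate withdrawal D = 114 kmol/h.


Reflux ratio definition: R = L / D (liquid returned / distillate withdrawn)
L = 328 kmol/h, D = 114 kmol/h
R = 328 / 114 = 2.877

2.877


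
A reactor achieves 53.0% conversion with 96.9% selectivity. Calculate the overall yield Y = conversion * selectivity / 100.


Overall yield = conversion (%) * selectivity (%) / 100
Conversion = 53.0%, Selectivity = 96.9%
Y = 53.0 * 96.9 / 100
= 51.357 %

51.357 %


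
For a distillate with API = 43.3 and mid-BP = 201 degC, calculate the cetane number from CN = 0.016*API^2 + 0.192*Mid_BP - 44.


CN = 0.016 * 43.3^2 + 0.192 * 201 - 44
CN = 29.99824 + 38.592 - 44 = 24.59024

24.59024


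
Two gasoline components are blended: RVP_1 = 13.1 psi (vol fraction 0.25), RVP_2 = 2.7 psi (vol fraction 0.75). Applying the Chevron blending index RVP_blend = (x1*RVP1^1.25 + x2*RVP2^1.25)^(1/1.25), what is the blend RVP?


Chevron index: RVP_blend = (sum xi*RVPi^1.25)^(1/1.25)
RVP^1.25 terms: 0.25 * 13.1^1.25 + 0.75 * 2.7^1.25 = 8.82636
RVP_blend = 8.82636^(1/1.25) = 5.710

5.710 psi


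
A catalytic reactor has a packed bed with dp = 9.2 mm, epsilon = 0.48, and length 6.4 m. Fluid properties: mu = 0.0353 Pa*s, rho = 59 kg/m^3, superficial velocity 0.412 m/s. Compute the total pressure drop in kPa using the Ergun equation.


dp = 9.2 mm = 0.0092 m
Viscous term = 150*0.0353*0.412*(1-0.48)^2 / (0.0092^2*0.48^3) = 63018.9
Inertial term = 1.75*59*0.412^2*(1-0.48) / (0.0092*0.48^3) = 8957.28
dP/L = 63018.9 + 8957.28 = 71976.2 Pa/m
dP = 71976.2 * 6.4 / 1000 = 460.6 kPa

460.6 kPa


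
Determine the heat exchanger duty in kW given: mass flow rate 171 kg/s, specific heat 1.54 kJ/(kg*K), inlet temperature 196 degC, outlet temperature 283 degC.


Q = m_dot * cp * delta_T
delta_T = 283 - 196 = 87 K
Q = 171 * 1.54 * 87
= 263.34 * 87
= 22910.58 kW

22910.58 kW


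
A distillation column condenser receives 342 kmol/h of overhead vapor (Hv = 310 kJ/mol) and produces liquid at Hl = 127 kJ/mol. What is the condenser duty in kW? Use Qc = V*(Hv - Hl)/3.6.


Qc = 342 * (310 - 127) / 3.6 = 342 * 183 / 3.6 = 17380

17380 kW


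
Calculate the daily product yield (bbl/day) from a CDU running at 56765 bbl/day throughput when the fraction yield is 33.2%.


Crude throughput = 56765 bbl/day
Fraction yield = 33.2%
yield = throughput * fraction / 100
yield = 56765 * 33.2 / 100 = 18845.98

18845.98 bbl/day


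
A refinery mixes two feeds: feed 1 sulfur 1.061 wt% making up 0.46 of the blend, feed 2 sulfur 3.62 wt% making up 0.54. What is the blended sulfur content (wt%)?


Linear sulfur blending: S_blend = x1*S1 + x2*S2
Contribution 1: 0.46 * 1.061 = 0.48806 wt%
Contribution 2: 0.54 * 3.62 = 1.9548 wt%
S_blend = 0.48806 + 1.9548 = 2.44286

2.44286 wt%


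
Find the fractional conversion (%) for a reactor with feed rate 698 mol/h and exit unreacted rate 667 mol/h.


X = (F_in - F_out) / F_in * 100
Moles reacted = 698 - 667 = 31
X = 31 / 698 * 100
= 0.04441 * 100
= 4.441 %

4.441 %


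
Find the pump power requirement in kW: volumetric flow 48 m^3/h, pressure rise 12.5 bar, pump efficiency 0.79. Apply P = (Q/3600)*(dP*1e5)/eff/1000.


Q = 48 / 3600 = 0.0133333 m^3/s
P = 0.0133333 * (12.5 * 1e5) / 0.79 / 1000 = 21.10

21.10 kW


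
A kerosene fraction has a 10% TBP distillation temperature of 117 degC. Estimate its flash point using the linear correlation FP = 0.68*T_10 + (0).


FP = 0.68 * 117 + (0) = 79.56

79.56 degC


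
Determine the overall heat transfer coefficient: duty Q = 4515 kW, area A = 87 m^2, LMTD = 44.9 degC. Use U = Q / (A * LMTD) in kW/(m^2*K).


From Q = U*A*LMTD, U = Q / (A * LMTD)
U = 4515 / (87 * 44.9) = 4515 / 3906.3 = 1.156

1.156 kW/(m^2*K)


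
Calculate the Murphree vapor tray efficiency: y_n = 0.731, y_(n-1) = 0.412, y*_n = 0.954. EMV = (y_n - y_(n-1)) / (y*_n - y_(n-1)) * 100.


Murphree vapor efficiency: EMV = (y_n - y_(n-1)) / (y*_n - y_(n-1)) * 100
EMV = (0.731 - 0.412) / (0.954 - 0.412) * 100 = 0.319 / 0.542 * 100 = 58.86

58.86 %


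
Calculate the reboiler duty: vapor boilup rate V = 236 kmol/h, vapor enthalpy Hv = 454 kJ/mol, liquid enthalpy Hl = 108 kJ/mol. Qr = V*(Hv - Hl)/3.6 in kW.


Qr = 236 * (454 - 108) / 3.6 = 236 * 346 / 3.6 = 22680

22680 kW


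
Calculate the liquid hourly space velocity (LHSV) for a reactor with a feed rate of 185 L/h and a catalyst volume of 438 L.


LHSV = volumetric feed rate / catalyst volume
= 185 L/h / 438 L
= 0.4224 h^-1

0.4224 h^-1


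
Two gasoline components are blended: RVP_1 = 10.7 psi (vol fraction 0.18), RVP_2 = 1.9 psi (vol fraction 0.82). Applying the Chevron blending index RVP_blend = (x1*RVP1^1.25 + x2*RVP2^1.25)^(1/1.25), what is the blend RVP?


Chevron index: RVP_blend = (sum xi*RVPi^1.25)^(1/1.25)
RVP^1.25 terms: 0.18 * 10.7^1.25 + 0.82 * 1.9^1.25 = 5.31257
RVP_blend = 5.31257^(1/1.25) = 3.804

3.804 psi


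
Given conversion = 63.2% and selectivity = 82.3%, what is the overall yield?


Overall yield = conversion (%) * selectivity (%) / 100
Conversion = 63.2%, Selectivity = 82.3%
Y = 63.2 * 82.3 / 100
= 52.0136 %

52.0136 %


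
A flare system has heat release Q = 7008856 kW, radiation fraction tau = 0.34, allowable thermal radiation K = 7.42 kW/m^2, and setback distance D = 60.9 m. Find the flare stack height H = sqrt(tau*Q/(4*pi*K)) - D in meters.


tau*Q/(4*pi*K) = 0.34 * 7008856 / (4 * pi * 7.42) = 25557.1
sqrt(25557.1) = 159.866
H = 159.866 - 60.9 = 98.97

98.97 m


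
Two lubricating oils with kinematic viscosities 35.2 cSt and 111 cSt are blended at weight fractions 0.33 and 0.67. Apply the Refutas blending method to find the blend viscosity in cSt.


Refutas method: VBN_i = 14.534*ln(ln(visc_i + 0.8)) + 10.975, blended linearly by mass fraction; since VBN is linear in VBI_i = ln(ln(visc_i + 0.8)) and the fractions sum to 1, blend VBI directly: visc = exp(exp(VBI_blend)) - 0.8
VBI_1 = ln(ln(35.2 + 0.8)) = 1.27635
VBI_2 = ln(ln(111 + 0.8)) = 1.55111
VBI_blend = 0.33 * 1.27635 + 0.67 * 1.55111 = 1.46044
visc_blend = exp(exp(1.46044)) - 0.8 = 73.48

73.48 cSt


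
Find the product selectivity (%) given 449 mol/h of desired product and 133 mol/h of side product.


Selectivity = desired / (desired + undesired) * 100
Total products = 449 + 133 = 582 mol/h
S = 449 / 582 * 100
= 0.7715 * 100
= 77.15 %

77.15 %


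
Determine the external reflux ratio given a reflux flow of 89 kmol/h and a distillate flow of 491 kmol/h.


Reflux ratio definition: R = L / D (liquid returned / distillate withdrawn)
L = 89 kmol/h, D = 491 kmol/h
R = 89 / 491 = 0.1813

0.1813


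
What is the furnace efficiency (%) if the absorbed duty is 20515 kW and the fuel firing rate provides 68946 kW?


Furnace efficiency = Q_absorbed / Q_fuel * 100
= 20515 / 68946 * 100 = 29.76

29.76 %


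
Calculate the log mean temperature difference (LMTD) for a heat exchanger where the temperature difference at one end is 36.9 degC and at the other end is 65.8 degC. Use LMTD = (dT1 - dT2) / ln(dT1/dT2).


LMTD = (dT1 - dT2) / ln(dT1/dT2)
= (36.9 - 65.8) / ln(36.9 / 65.8) = -28.9 / -0.578408 = 49.96

49.96 degC


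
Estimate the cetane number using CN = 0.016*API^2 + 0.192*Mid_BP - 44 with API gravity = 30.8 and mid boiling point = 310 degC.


CN = 0.016 * 30.8^2 + 0.192 * 310 - 44
CN = 15.17824 + 59.52 - 44 = 30.69824

30.69824


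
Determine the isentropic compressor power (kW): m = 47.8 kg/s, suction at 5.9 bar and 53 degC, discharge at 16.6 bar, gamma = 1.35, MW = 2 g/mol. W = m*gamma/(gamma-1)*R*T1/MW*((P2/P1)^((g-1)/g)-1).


Isentropic work: W = m*(gamma/(gamma-1))*(R*T1/MW)*((P2/P1)^((gamma-1)/gamma) - 1)
T1 = 53 + 273.15 = 326.15 K
Pressure ratio = 16.6 / 5.9 = 2.81356
Exponent = (1.35 - 1)/1.35 = 0.259259
(P2/P1)^exp - 1 = 2.81356^0.259259 - 1 = 0.307596
W = 47.8 * 1.35 / 0.35 * 8.314 * 326.15 / 2 * 0.307596 = 76890

76890 kW


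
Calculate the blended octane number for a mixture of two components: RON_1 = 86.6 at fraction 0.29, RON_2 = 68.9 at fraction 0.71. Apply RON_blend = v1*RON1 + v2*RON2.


Linear blending: RON_blend = sum(vi * RONi)
Contribution 1: 0.29 * 86.6 = 25.114
Contribution 2: 0.71 * 68.9 = 48.919
RON_blend = 25.114 + 48.919 = 74.033

74.033


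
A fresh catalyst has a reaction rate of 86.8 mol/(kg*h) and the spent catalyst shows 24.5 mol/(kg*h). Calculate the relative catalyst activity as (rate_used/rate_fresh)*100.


Activity (%) = (rate_used / rate_fresh) * 100
rate_used = 24.5, rate_fresh = 86.8
= (24.5 / 86.8) * 100
= 0.2823 * 100 = 28.23

28.23 %


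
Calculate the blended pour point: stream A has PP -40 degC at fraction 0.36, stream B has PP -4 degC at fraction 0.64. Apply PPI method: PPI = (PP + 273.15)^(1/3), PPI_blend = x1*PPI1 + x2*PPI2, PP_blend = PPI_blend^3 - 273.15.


PPI_1 = (-40 + 273.15)^(1/3) = 6.15477
PPI_2 = (-4 + 273.15)^(1/3) = 6.456514
PPI_blend = 0.36 * 6.15477 + 0.64 * 6.456514 = 6.347886
PP_blend = 6.347886^3 - 273.15 = 255.7922 - 273.15 = -17.36

-17.36 degC


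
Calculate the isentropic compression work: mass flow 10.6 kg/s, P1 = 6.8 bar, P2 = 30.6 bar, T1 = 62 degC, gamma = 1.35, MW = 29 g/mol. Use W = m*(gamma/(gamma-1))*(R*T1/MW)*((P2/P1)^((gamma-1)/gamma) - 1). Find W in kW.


Isentropic work: W = m*(gamma/(gamma-1))*(R*T1/MW)*((P2/P1)^((gamma-1)/gamma) - 1)
T1 = 62 + 273.15 = 335.15 K
Pressure ratio = 30.6 / 6.8 = 4.5
Exponent = (1.35 - 1)/1.35 = 0.259259
(P2/P1)^exp - 1 = 4.5^0.259259 - 1 = 0.4769
W = 10.6 * 1.35 / 0.35 * 8.314 * 335.15 / 29 * 0.4769 = 1873

1873 kW


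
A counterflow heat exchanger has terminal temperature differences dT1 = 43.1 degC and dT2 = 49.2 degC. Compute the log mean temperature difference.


LMTD = (dT1 - dT2) / ln(dT1/dT2)
= (43.1 - 49.2) / ln(43.1 / 49.2) = -6.1 / -0.132371 = 46.08

46.08 degC


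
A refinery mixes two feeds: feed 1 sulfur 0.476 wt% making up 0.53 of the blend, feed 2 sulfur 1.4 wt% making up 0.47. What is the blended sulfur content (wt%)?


Linear sulfur blending: S_blend = x1*S1 + x2*S2
Contribution 1: 0.53 * 0.476 = 0.25228 wt%
Contribution 2: 0.47 * 1.4 = 0.658 wt%
S_blend = 0.25228 + 0.658 = 0.91028

0.91028 wt%


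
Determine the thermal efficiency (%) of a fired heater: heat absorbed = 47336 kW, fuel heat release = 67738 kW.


Furnace efficiency = Q_absorbed / Q_fuel * 100
= 47336 / 67738 * 100 = 69.88

69.88 %


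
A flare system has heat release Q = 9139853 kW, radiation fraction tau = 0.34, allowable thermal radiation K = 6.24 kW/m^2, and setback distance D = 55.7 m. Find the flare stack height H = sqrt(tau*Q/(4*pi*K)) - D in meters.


tau*Q/(4*pi*K) = 0.34 * 9139853 / (4 * pi * 6.24) = 39630
sqrt(39630) = 199.073
H = 199.073 - 55.7 = 143.4

143.4 m


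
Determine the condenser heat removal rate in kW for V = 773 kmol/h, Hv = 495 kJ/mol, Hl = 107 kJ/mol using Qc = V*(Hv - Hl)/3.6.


Qc = 773 * (495 - 107) / 3.6 = 773 * 388 / 3.6 = 83310

83310 kW


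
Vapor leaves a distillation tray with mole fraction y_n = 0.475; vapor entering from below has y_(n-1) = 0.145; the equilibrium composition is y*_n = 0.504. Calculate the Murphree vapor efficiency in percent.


Murphree vapor efficiency: EMV = (y_n - y_(n-1)) / (y*_n - y_(n-1)) * 100
EMV = (0.475 - 0.145) / (0.504 - 0.145) * 100 = 0.33 / 0.359 * 100 = 91.92

91.92 %


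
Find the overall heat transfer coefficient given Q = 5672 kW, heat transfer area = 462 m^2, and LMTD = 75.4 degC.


From Q = U*A*LMTD, U = Q / (A * LMTD)
U = 5672 / (462 * 75.4) = 5672 / 34834.8 = 0.1628

0.1628 kW/(m^2*K)


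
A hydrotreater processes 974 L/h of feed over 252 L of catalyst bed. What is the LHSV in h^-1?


LHSV = volumetric feed rate / catalyst volume
= 974 L/h / 252 L
= 3.865 h^-1

3.865 h^-1


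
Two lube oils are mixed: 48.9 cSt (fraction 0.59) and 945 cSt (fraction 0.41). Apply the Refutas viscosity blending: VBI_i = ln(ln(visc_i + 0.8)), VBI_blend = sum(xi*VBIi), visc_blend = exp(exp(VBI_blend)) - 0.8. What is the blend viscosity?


Refutas method: VBN_i = 14.534*ln(ln(visc_i + 0.8)) + 10.975, blended linearly by mass fraction; since VBN is linear in VBI_i = ln(ln(visc_i + 0.8)) and the fractions sum to 1, blend VBI directly: visc = exp(exp(VBI_blend)) - 0.8
VBI_1 = ln(ln(48.9 + 0.8)) = 1.36252
VBI_2 = ln(ln(945 + 0.8)) = 1.92455
VBI_blend = 0.59 * 1.36252 + 0.41 * 1.92455 = 1.59295
visc_blend = exp(exp(1.59295)) - 0.8 = 136.0

136.0 cSt


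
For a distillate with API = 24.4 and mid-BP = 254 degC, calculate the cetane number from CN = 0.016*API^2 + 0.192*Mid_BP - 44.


CN = 0.016 * 24.4^2 + 0.192 * 254 - 44
CN = 9.52576 + 48.768 - 44 = 14.29376

14.29376


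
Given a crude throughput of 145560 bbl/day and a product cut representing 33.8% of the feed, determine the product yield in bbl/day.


Crude throughput = 145560 bbl/day
Fraction yield = 33.8%
yield = throughput * fraction / 100
yield = 145560 * 33.8 / 100 = 49199.28

49199.28 bbl/day


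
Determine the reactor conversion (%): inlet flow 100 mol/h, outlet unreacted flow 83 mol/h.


X = (F_in - F_out) / F_in * 100
Moles reacted = 100 - 83 = 17
X = 17 / 100 * 100
= 0.1700 * 100
= 17.00 %

17.00 %


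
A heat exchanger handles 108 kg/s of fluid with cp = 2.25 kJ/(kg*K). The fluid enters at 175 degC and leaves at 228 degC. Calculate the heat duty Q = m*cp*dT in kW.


Q = m_dot * cp * delta_T
delta_T = 228 - 175 = 53 K
Q = 108 * 2.25 * 53
= 243 * 53
= 12879 kW

12879 kW


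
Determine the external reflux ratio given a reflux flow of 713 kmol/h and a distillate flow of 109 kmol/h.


Reflux ratio definition: R = L / D (liquid returned / distillate withdrawn)
L = 713 kmol/h, D = 109 kmol/h
R = 713 / 109 = 6.541

6.541


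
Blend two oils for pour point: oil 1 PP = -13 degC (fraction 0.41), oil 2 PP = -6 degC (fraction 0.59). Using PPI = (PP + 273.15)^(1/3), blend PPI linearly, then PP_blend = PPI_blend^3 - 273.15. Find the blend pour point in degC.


PPI_1 = (-13 + 273.15)^(1/3) = 6.383731
PPI_2 = (-6 + 273.15)^(1/3) = 6.440482
PPI_blend = 0.41 * 6.383731 + 0.59 * 6.440482 = 6.417214
PP_blend = 6.417214^3 - 273.15 = 264.265 - 273.15 = -8.88

-8.88 degC


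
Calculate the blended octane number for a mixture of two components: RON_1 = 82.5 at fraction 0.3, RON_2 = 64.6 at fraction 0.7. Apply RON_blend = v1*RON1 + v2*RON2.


Linear blending: RON_blend = sum(vi * RONi)
Contribution 1: 0.3 * 82.5 = 24.75
Contribution 2: 0.7 * 64.6 = 45.22
RON_blend = 24.75 + 45.22 = 69.97

69.97


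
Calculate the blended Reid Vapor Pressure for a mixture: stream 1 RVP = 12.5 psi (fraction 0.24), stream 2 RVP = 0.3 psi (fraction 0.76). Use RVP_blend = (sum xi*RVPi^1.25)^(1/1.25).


Chevron index: RVP_blend = (sum xi*RVPi^1.25)^(1/1.25)
RVP^1.25 terms: 0.24 * 12.5^1.25 + 0.76 * 0.3^1.25 = 5.80964
RVP_blend = 5.80964^(1/1.25) = 4.086

4.086 psi


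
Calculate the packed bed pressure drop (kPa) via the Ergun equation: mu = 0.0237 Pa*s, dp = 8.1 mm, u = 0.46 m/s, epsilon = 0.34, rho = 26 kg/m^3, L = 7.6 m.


dp = 8.1 mm = 0.0081 m
Viscous term = 150*0.0237*0.46*(1-0.34)^2 / (0.0081^2*0.34^3) = 276235
Inertial term = 1.75*26*0.46^2*(1-0.34) / (0.0081*0.34^3) = 19959.5
dP/L = 276235 + 19959.5 = 296194 Pa/m
dP = 296194 * 7.6 / 1000 = 2251 kPa

2251 kPa


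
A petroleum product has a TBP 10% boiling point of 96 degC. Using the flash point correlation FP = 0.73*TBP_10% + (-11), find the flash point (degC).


FP = 0.73 * 96 + (-11) = 59.08

59.08 degC


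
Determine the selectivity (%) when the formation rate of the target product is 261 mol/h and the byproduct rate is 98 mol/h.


Selectivity = desired / (desired + undesired) * 100
Total products = 261 + 98 = 359 mol/h
S = 261 / 359 * 100
= 0.7270 * 100
= 72.70 %

72.70 %


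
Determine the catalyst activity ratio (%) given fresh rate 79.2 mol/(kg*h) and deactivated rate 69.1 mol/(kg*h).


Activity (%) = (rate_used / rate_fresh) * 100
rate_used = 69.1, rate_fresh = 79.2
= (69.1 / 79.2) * 100
= 0.8725 * 100 = 87.25

87.25 %


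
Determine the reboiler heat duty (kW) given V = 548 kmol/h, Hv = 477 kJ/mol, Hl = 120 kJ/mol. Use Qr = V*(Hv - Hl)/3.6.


Qr = 548 * (477 - 120) / 3.6 = 548 * 357 / 3.6 = 54340

54340 kW


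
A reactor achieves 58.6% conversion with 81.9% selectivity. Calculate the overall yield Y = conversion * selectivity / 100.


Overall yield = conversion (%) * selectivity (%) / 100
Conversion = 58.6%, Selectivity = 81.9%
Y = 58.6 * 81.9 / 100
= 47.9934 %

47.9934 %


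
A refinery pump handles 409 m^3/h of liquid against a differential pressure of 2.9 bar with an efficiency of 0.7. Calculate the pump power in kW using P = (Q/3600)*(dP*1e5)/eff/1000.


Q = 409 / 3600 = 0.113611 m^3/s
P = 0.113611 * (2.9 * 1e5) / 0.7 / 1000 = 47.07

47.07 kW


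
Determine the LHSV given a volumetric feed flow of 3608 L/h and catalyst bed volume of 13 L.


LHSV = volumetric feed rate / catalyst volume
= 3608 L/h / 13 L
= 277.5 h^-1

277.5 h^-1


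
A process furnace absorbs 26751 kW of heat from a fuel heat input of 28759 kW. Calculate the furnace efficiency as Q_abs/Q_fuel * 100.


Furnace efficiency = Q_absorbed / Q_fuel * 100
= 26751 / 28759 * 100 = 93.02

93.02 %


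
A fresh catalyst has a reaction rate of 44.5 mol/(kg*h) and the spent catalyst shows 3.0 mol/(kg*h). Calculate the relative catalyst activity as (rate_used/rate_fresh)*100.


Activity (%) = (rate_used / rate_fresh) * 100
rate_used = 3.0, rate_fresh = 44.5
= (3.0 / 44.5) * 100
= 0.06742 * 100 = 6.742

6.742 %


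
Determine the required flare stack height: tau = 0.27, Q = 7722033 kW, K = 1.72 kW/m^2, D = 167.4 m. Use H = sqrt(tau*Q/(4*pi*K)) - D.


tau*Q/(4*pi*K) = 0.27 * 7722033 / (4 * pi * 1.72) = 96462.2
sqrt(96462.2) = 310.584
H = 310.584 - 167.4 = 143.2

143.2 m


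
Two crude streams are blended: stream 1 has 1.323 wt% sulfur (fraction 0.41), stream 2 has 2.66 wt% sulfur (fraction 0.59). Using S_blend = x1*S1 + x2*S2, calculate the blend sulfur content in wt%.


Linear sulfur blending: S_blend = x1*S1 + x2*S2
Contribution 1: 0.41 * 1.323 = 0.54243 wt%
Contribution 2: 0.59 * 2.66 = 1.5694 wt%
S_blend = 0.54243 + 1.5694 = 2.11183

2.11183 wt%


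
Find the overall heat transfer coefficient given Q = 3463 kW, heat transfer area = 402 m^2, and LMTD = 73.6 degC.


From Q = U*A*LMTD, U = Q / (A * LMTD)
U = 3463 / (402 * 73.6) = 3463 / 29587.2 = 0.1170

0.1170 kW/(m^2*K)


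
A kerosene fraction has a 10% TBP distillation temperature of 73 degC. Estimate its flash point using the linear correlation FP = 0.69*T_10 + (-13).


FP = 0.69 * 73 + (-13) = 37.37

37.37 degC


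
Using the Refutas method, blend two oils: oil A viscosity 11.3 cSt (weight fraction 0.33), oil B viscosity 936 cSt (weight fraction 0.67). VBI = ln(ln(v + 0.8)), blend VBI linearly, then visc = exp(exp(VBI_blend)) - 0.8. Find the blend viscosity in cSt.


Refutas method: VBN_i = 14.534*ln(ln(visc_i + 0.8)) + 10.975, blended linearly by mass fraction; since VBN is linear in VBI_i = ln(ln(visc_i + 0.8)) and the fractions sum to 1, blend VBI directly: visc = exp(exp(VBI_blend)) - 0.8
VBI_1 = ln(ln(11.3 + 0.8)) = 0.913569
VBI_2 = ln(ln(936 + 0.8)) = 1.92315
VBI_blend = 0.33 * 0.913569 + 0.67 * 1.92315 = 1.58999
visc_blend = exp(exp(1.58999)) - 0.8 = 134.0

134.0 cSt


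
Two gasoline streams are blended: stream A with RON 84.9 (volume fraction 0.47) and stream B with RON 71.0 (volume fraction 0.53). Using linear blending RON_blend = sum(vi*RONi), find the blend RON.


Linear blending: RON_blend = sum(vi * RONi)
Contribution 1: 0.47 * 84.9 = 39.903
Contribution 2: 0.53 * 71.0 = 37.63
RON_blend = 39.903 + 37.63 = 77.533

77.533


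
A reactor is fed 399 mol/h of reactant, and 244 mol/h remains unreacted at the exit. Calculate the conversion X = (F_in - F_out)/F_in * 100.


X = (F_in - F_out) / F_in * 100
Moles reacted = 399 - 244 = 155
X = 155 / 399 * 100
= 0.3885 * 100
= 38.85 %

38.85 %


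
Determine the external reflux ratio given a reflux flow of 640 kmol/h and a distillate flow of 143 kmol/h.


Reflux ratio definition: R = L / D (liquid returned / distillate withdrawn)
L = 640 kmol/h, D = 143 kmol/h
R = 640 / 143 = 4.476

4.476


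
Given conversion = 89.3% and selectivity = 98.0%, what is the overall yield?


Overall yield = conversion (%) * selectivity (%) / 100
Conversion = 89.3%, Selectivity = 98.0%
Y = 89.3 * 98.0 / 100
= 87.514 %

87.514 %


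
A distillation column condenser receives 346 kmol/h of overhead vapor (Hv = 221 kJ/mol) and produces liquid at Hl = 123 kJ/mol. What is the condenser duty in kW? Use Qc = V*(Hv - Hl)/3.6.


Qc = 346 * (221 - 123) / 3.6 = 346 * 98 / 3.6 = 9419

9419 kW


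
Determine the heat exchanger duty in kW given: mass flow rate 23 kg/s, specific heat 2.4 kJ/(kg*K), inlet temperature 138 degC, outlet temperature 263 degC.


Q = m_dot * cp * delta_T
delta_T = 263 - 138 = 125 K
Q = 23 * 2.4 * 125
= 55.2 * 125
= 6900 kW

6900 kW


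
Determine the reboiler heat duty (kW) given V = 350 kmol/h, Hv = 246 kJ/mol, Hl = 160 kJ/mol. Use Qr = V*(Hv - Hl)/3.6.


Qr = 350 * (246 - 160) / 3.6 = 350 * 86 / 3.6 = 8361

8361 kW


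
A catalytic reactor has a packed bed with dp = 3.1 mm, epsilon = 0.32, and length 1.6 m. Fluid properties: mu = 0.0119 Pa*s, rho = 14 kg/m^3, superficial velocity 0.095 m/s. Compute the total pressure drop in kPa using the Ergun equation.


dp = 3.1 mm = 0.0031 m
Viscous term = 150*0.0119*0.095*(1-0.32)^2 / (0.0031^2*0.32^3) = 249004
Inertial term = 1.75*14*0.095^2*(1-0.32) / (0.0031*0.32^3) = 1480.17
dP/L = 249004 + 1480.17 = 250484 Pa/m
dP = 250484 * 1.6 / 1000 = 400.8 kPa

400.8 kPa


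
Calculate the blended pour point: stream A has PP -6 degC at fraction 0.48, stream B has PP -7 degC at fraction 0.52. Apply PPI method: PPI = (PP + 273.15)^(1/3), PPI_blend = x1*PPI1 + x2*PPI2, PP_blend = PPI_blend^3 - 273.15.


PPI_1 = (-6 + 273.15)^(1/3) = 6.440482
PPI_2 = (-7 + 273.15)^(1/3) = 6.432436
PPI_blend = 0.48 * 6.440482 + 0.52 * 6.432436 = 6.436298
PP_blend = 6.436298^3 - 273.15 = 266.6296 - 273.15 = -6.52

-6.52 degC


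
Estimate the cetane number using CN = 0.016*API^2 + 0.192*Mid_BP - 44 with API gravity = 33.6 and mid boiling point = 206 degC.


CN = 0.016 * 33.6^2 + 0.192 * 206 - 44
CN = 18.06336 + 39.552 - 44 = 13.61536

13.61536


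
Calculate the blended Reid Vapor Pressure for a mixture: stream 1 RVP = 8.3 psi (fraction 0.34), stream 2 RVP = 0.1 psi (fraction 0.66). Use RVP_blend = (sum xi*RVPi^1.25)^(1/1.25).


Chevron index: RVP_blend = (sum xi*RVPi^1.25)^(1/1.25)
RVP^1.25 terms: 0.34 * 8.3^1.25 + 0.66 * 0.1^1.25 = 4.82702
RVP_blend = 4.82702^(1/1.25) = 3.523

3.523 psi


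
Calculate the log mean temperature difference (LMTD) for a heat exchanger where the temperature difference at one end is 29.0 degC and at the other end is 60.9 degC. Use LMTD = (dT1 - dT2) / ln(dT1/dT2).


LMTD = (dT1 - dT2) / ln(dT1/dT2)
= (29.0 - 60.9) / ln(29.0 / 60.9) = -31.9 / -0.741937 = 43.00

43.00 degC


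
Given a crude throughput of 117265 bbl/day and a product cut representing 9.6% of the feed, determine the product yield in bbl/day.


Crude throughput = 117265 bbl/day
Fraction yield = 9.6%
yield = throughput * fraction / 100
yield = 117265 * 9.6 / 100 = 11257.44

11257.44 bbl/day


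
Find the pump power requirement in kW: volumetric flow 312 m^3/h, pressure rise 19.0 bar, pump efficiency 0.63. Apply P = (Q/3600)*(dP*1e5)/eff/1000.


Q = 312 / 3600 = 0.0866667 m^3/s
P = 0.0866667 * (19.0 * 1e5) / 0.63 / 1000 = 261.4

261.4 kW


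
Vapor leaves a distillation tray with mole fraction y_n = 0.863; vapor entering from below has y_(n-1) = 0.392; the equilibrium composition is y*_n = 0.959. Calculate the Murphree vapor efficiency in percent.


Murphree vapor efficiency: EMV = (y_n - y_(n-1)) / (y*_n - y_(n-1)) * 100
EMV = (0.863 - 0.392) / (0.959 - 0.392) * 100 = 0.471 / 0.567 * 100 = 83.07

83.07 %


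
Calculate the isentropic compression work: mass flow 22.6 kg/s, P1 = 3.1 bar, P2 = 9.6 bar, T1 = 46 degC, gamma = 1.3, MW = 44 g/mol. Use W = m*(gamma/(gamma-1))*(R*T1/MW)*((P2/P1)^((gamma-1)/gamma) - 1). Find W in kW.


Isentropic work: W = m*(gamma/(gamma-1))*(R*T1/MW)*((P2/P1)^((gamma-1)/gamma) - 1)
T1 = 46 + 273.15 = 319.15 K
Pressure ratio = 9.6 / 3.1 = 3.09677
Exponent = (1.3 - 1)/1.3 = 0.230769
(P2/P1)^exp - 1 = 3.09677^0.230769 - 1 = 0.298035
W = 22.6 * 1.3 / 0.3 * 8.314 * 319.15 / 44 * 0.298035 = 1760

1760 kW


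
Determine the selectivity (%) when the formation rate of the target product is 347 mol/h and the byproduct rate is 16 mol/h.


Selectivity = desired / (desired + undesired) * 100
Total products = 347 + 16 = 363 mol/h
S = 347 / 363 * 100
= 0.9559 * 100
= 95.59 %

95.59 %


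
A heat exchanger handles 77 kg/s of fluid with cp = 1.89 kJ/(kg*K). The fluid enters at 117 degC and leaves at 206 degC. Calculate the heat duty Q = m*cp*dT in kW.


Q = m_dot * cp * delta_T
delta_T = 206 - 117 = 89 K
Q = 77 * 1.89 * 89
= 145.53 * 89
= 12952.17 kW

12952.17 kW


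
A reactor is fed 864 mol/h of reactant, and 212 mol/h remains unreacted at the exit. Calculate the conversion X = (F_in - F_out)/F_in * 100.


X = (F_in - F_out) / F_in * 100
Moles reacted = 864 - 212 = 652
X = 652 / 864 * 100
= 0.7546 * 100
= 75.46 %

75.46 %


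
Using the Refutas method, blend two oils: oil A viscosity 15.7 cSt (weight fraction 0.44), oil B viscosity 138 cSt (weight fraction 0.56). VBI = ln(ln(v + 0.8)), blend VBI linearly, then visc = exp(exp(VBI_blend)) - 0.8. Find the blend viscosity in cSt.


Refutas method: VBN_i = 14.534*ln(ln(visc_i + 0.8)) + 10.975, blended linearly by mass fraction; since VBN is linear in VBI_i = ln(ln(visc_i + 0.8)) and the fractions sum to 1, blend VBI directly: visc = exp(exp(VBI_blend)) - 0.8
VBI_1 = ln(ln(15.7 + 0.8)) = 1.03082
VBI_2 = ln(ln(138 + 0.8)) = 1.59595
VBI_blend = 0.44 * 1.03082 + 0.56 * 1.59595 = 1.34729
visc_blend = exp(exp(1.34729)) - 0.8 = 46.05

46.05 cSt


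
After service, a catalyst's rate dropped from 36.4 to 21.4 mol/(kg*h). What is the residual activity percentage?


Activity (%) = (rate_used / rate_fresh) * 100
rate_used = 21.4, rate_fresh = 36.4
= (21.4 / 36.4) * 100
= 0.5879 * 100 = 58.79

58.79 %


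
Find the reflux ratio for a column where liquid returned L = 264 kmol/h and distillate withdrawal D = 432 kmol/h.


Reflux ratio definition: R = L / D (liquid returned / distillate withdrawn)
L = 264 kmol/h, D = 432 kmol/h
R = 264 / 432 = 0.6111

0.6111


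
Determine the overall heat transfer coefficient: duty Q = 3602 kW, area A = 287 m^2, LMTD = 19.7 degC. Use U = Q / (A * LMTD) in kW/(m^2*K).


From Q = U*A*LMTD, U = Q / (A * LMTD)
U = 3602 / (287 * 19.7) = 3602 / 5653.9 = 0.6371

0.6371 kW/(m^2*K)


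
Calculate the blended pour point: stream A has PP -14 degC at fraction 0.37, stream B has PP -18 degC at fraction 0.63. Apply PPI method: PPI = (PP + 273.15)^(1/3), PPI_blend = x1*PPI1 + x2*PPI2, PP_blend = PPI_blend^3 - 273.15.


PPI_1 = (-14 + 273.15)^(1/3) = 6.375541
PPI_2 = (-18 + 273.15)^(1/3) = 6.342569
PPI_blend = 0.37 * 6.375541 + 0.63 * 6.342569 = 6.354769
PP_blend = 6.354769^3 - 273.15 = 256.6252 - 273.15 = -16.52

-16.52 degC


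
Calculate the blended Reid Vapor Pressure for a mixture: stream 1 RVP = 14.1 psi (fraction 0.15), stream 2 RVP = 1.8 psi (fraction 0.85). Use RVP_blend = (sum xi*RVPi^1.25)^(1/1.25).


Chevron index: RVP_blend = (sum xi*RVPi^1.25)^(1/1.25)
RVP^1.25 terms: 0.15 * 14.1^1.25 + 0.85 * 1.8^1.25 = 5.87059
RVP_blend = 5.87059^(1/1.25) = 4.120

4.120 psi


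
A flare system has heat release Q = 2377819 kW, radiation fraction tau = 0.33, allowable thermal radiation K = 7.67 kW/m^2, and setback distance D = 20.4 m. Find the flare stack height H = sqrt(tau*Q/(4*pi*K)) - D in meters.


tau*Q/(4*pi*K) = 0.33 * 2377819 / (4 * pi * 7.67) = 8141.18
sqrt(8141.18) = 90.2285
H = 90.2285 - 20.4 = 69.83

69.83 m


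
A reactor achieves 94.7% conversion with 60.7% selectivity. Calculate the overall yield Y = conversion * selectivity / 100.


Overall yield = conversion (%) * selectivity (%) / 100
Conversion = 94.7%, Selectivity = 60.7%
Y = 94.7 * 60.7 / 100
= 57.4829 %

57.4829 %


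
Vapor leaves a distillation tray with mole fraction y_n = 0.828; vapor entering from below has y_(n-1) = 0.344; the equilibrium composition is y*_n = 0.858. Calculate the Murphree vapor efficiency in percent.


Murphree vapor efficiency: EMV = (y_n - y_(n-1)) / (y*_n - y_(n-1)) * 100
EMV = (0.828 - 0.344) / (0.858 - 0.344) * 100 = 0.484 / 0.514 * 100 = 94.16

94.16 %


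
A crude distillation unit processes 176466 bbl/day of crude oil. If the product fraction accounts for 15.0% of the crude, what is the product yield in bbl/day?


Crude throughput = 176466 bbl/day
Fraction yield = 15.0%
yield = throughput * fraction / 100
yield = 176466 * 15.0 / 100 = 26469.9

26469.9 bbl/day


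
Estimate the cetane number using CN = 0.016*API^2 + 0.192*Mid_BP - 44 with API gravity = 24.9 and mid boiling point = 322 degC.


CN = 0.016 * 24.9^2 + 0.192 * 322 - 44
CN = 9.92016 + 61.824 - 44 = 27.74416

27.74416


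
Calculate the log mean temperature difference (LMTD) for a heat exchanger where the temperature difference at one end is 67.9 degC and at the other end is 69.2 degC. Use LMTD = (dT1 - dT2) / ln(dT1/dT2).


LMTD = (dT1 - dT2) / ln(dT1/dT2)
= (67.9 - 69.2) / ln(67.9 / 69.2) = -1.3 / -0.0189648 = 68.55

68.55 degC


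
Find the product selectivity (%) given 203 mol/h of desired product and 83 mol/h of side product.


Selectivity = desired / (desired + undesired) * 100
Total products = 203 + 83 = 286 mol/h
S = 203 / 286 * 100
= 0.7098 * 100
= 70.98 %

70.98 %


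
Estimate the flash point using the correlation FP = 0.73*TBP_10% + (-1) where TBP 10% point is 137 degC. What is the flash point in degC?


FP = 0.73 * 137 + (-1) = 99.01

99.01 degC


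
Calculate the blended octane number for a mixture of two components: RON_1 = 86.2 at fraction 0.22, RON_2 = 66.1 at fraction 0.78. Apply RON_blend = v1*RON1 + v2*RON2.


Linear blending: RON_blend = sum(vi * RONi)
Contribution 1: 0.22 * 86.2 = 18.964
Contribution 2: 0.78 * 66.1 = 51.558
RON_blend = 18.964 + 51.558 = 70.522

70.522


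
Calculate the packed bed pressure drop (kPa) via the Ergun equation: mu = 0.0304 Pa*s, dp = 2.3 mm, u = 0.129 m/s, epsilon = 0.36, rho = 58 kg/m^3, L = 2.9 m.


dp = 2.3 mm = 0.0023 m
Viscous term = 150*0.0304*0.129*(1-0.36)^2 / (0.0023^2*0.36^3) = 976228
Inertial term = 1.75*58*0.129^2*(1-0.36) / (0.0023*0.36^3) = 10073.7
dP/L = 976228 + 10073.7 = 986302 Pa/m
dP = 986302 * 2.9 / 1000 = 2860 kPa

2860 kPa


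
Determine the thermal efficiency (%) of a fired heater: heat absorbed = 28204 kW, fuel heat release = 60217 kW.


Furnace efficiency = Q_absorbed / Q_fuel * 100
= 28204 / 60217 * 100 = 46.84

46.84 %


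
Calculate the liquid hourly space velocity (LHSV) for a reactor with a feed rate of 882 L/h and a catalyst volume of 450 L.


LHSV = volumetric feed rate / catalyst volume
= 882 L/h / 450 L
= 1.960 h^-1

1.960 h^-1


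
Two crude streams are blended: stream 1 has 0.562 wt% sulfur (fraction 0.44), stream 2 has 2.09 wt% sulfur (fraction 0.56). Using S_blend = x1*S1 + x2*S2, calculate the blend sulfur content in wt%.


Linear sulfur blending: S_blend = x1*S1 + x2*S2
Contribution 1: 0.44 * 0.562 = 0.24728 wt%
Contribution 2: 0.56 * 2.09 = 1.1704 wt%
S_blend = 0.24728 + 1.1704 = 1.41768

1.41768 wt%


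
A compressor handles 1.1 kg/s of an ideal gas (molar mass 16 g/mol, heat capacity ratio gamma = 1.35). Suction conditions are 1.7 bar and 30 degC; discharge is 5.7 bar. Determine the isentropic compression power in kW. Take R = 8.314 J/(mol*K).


Isentropic work: W = m*(gamma/(gamma-1))*(R*T1/MW)*((P2/P1)^((gamma-1)/gamma) - 1)
T1 = 30 + 273.15 = 303.15 K
Pressure ratio = 5.7 / 1.7 = 3.35294
Exponent = (1.35 - 1)/1.35 = 0.259259
(P2/P1)^exp - 1 = 3.35294^0.259259 - 1 = 0.368426
W = 1.1 * 1.35 / 0.35 * 8.314 * 303.15 / 16 * 0.368426 = 246.2

246.2 kW


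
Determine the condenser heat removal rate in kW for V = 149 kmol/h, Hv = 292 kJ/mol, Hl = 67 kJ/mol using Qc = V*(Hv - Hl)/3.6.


Qc = 149 * (292 - 67) / 3.6 = 149 * 225 / 3.6 = 9312

9312 kW


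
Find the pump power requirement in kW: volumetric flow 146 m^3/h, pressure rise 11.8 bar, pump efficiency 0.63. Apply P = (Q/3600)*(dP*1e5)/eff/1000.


Q = 146 / 3600 = 0.0405556 m^3/s
P = 0.0405556 * (11.8 * 1e5) / 0.63 / 1000 = 75.96

75.96 kW


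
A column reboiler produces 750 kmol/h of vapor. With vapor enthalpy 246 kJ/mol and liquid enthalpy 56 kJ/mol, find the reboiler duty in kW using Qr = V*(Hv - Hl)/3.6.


Qr = 750 * (246 - 56) / 3.6 = 750 * 190 / 3.6 = 39580

39580 kW


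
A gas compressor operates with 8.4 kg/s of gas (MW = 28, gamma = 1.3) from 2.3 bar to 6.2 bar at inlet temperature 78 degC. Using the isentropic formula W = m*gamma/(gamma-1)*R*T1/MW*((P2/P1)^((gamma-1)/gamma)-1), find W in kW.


Isentropic work: W = m*(gamma/(gamma-1))*(R*T1/MW)*((P2/P1)^((gamma-1)/gamma) - 1)
T1 = 78 + 273.15 = 351.15 K
Pressure ratio = 6.2 / 2.3 = 2.69565
Exponent = (1.3 - 1)/1.3 = 0.230769
(P2/P1)^exp - 1 = 2.69565^0.230769 - 1 = 0.25714
W = 8.4 * 1.3 / 0.3 * 8.314 * 351.15 / 28 * 0.25714 = 975.9

975.9 kW


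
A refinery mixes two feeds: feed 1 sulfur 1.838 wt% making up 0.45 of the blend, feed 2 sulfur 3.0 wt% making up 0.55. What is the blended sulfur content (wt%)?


Linear sulfur blending: S_blend = x1*S1 + x2*S2
Contribution 1: 0.45 * 1.838 = 0.8271 wt%
Contribution 2: 0.55 * 3.0 = 1.65 wt%
S_blend = 0.8271 + 1.65 = 2.4771

2.4771 wt%
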